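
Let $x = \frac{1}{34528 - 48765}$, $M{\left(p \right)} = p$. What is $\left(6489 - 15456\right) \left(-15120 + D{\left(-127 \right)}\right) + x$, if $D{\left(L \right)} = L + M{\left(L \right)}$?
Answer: $\frac{1962693713945}{14237} \approx 1.3786 \cdot 10^{8}$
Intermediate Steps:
$x = - \frac{1}{14237}$ ($x = \frac{1}{-14237} = - \frac{1}{14237} \approx -7.024 \cdot 10^{-5}$)
$D{\left(L \right)} = 2 L$ ($D{\left(L \right)} = L + L = 2 L$)
$\left(6489 - 15456\right) \left(-15120 + D{\left(-127 \right)}\right) + x = \left(6489 - 15456\right) \left(-15120 + 2 \left(-127\right)\right) - \frac{1}{14237} = - 8967 \left(-15120 - 254\right) - \frac{1}{14237} = \left(-8967\right) \left(-15374\right) - \frac{1}{14237} = 137858658 - \frac{1}{14237} = \frac{1962693713945}{14237}$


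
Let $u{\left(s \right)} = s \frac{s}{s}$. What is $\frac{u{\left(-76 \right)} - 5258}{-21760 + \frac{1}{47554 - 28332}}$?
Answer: $\frac{34176716}{139423573} \approx 0.24513$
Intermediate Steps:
$u{\left(s \right)} = s$ ($u{\left(s \right)} = s 1 = s$)
$\frac{u{\left(-76 \right)} - 5258}{-21760 + \frac{1}{47554 - 28332}} = \frac{-76 - 5258}{-21760 + \frac{1}{47554 - 28332}} = - \frac{5334}{-21760 + \frac{1}{19222}} = - \frac{5334}{- \frac{418270719}{19222}} = \left(-5334\right) \left(- \frac{19222}{418270719}\right) = \frac{34176716}{139423573}$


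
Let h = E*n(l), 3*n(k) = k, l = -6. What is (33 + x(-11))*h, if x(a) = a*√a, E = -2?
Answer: 132 - 44*I*√11 ≈ 132.0 - 145.93*I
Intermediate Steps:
x(a) = a^(3/2)
n(k) = k/3
h = 4 (h = -2*(-6)/3 = -2*(-2) = 4)
(33 + x(-11))*h = (33 + (-11)^(3/2))*4 = (33 - 11*I*√11)*4 = 132 - 44*I*√11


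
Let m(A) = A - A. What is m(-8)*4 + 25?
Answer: 25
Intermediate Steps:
m(A) = 0
m(-8)*4 + 25 = 0*4 + 25 = 0 + 25 = 25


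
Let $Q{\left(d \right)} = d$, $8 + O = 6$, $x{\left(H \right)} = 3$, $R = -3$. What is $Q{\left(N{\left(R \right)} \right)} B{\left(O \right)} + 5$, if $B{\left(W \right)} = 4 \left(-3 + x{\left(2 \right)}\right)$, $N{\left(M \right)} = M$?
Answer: $5$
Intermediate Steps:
$O = -2$ ($O = -8 + 6 = -2$)
$B{\left(W \right)} = 0$ ($B{\left(W \right)} = 4 \left(-3 + 3\right) = 4 \cdot 0 = 0$)
$Q{\left(N{\left(R \right)} \right)} B{\left(O \right)} + 5 = \left(-3\right) 0 + 5 = 0 + 5 = 5$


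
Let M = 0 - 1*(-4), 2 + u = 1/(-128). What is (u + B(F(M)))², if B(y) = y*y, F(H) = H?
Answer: 3207681/16384 ≈ 195.78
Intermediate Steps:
u = -257/128 (u = -2 + 1/(-128) = -2 - 1/128 = -257/128 ≈ -2.0078)
M = 4 (M = 0 + 4 = 4)
B(y) = y²
(u + B(F(M)))² = (-257/128 + 4²)² = (-257/128 + 16)² = (1791/128)² = 3207681/16384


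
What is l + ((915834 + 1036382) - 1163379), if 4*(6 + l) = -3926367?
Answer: -771043/4 ≈ -1.9276e+5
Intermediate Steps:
l = -3926391/4 (l = -6 + (¼)*(-3926367) = -6 - 3926367/4 = -3926391/4 ≈ -9.8160e+5)
l + ((915834 + 1036382) - 1163379) = -3926391/4 + ((915834 + 1036382) - 1163379) = -3926391/4 + (1952216 - 1163379) = -3926391/4 + 788837 = -771043/4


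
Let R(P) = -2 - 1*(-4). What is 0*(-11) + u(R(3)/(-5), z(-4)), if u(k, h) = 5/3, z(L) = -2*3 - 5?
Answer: 5/3 ≈ 1.6667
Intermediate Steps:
R(P) = 2 (R(P) = -2 + 4 = 2)
z(L) = -11 (z(L) = -6 - 5 = -11)
u(k, h) = 5/3 (u(k, h) = 5*(1/3) = 5/3)
0*(-11) + u(R(3)/(-5), z(-4)) = 0*(-11) + 5/3 = 0 + 5/3 = 5/3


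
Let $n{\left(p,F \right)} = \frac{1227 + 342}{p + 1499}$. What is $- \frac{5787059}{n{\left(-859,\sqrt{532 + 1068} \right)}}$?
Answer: $- \frac{3703717760}{1569} \approx -2.3606 \cdot 10^{6}$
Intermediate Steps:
$n{\left(p,F \right)} = \frac{1569}{1499 + p}$
$- \frac{5787059}{n{\left(-859,\sqrt{532 + 1068} \right)}} = - \frac{5787059}{1569 \frac{1}{1499 - 859}} = - \frac{5787059}{1569 \cdot \frac{1}{640}} = - \frac{5787059}{\frac{1569}{640}} = \left(-5787059\right) \frac{640}{1569} = - \frac{3703717760}{1569}$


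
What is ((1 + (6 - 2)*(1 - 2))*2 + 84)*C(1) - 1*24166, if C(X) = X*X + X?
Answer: -24010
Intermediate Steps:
C(X) = X + X² (C(X) = X² + X = X + X²)
((1 + (6 - 2)*(1 - 2))*2 + 84)*C(1) - 1*24166 = ((1 + (6 - 2)*(1 - 2))*2 + 84)*(1*(1 + 1)) - 1*24166 = ((1 + 4*(-1))*2 + 84)*(1*2) - 24166 = ((1 - 4)*2 + 84)*2 - 24166 = (-3*2 + 84)*2 - 24166 = (-6 + 84)*2 - 24166 = 78*2 - 24166 = 156 - 24166 = -24010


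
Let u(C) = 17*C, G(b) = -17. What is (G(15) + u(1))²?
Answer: 0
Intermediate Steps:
(G(15) + u(1))² = (-17 + 17*1)² = (-17 + 17)² = 0² = 0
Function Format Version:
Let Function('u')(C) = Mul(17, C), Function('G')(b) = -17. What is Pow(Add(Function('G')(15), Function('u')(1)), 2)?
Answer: 0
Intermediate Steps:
Pow(Add(Function('G')(15), Function('u')(1)), 2) = Pow(Add(-17, Mul(17, 1)), 2) = Pow(Add(-17, 17), 2) = Pow(0, 2) = 0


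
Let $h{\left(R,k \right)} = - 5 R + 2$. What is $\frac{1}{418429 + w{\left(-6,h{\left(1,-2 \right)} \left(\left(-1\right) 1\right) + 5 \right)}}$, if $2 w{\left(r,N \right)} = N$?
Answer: $\frac{1}{418433} \approx 2.3899 \cdot 10^{-6}$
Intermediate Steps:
$h{\left(R,k \right)} = 2 - 5 R$
$w{\left(r,N \right)} = \frac{N}{2}$
$\frac{1}{418429 + w{\left(-6,h{\left(1,-2 \right)} \left(\left(-1\right) 1\right) + 5 \right)}} = \frac{1}{418429 + \frac{\left(2 - 5\right) \left(\left(-1\right) 1\right) + 5}{2}} = \frac{1}{418429 + \frac{\left(2 - 5\right) \left(-1\right) + 5}{2}} = \frac{1}{418429 + \frac{\left(-3\right) \left(-1\right) + 5}{2}} = \frac{1}{418429 + \frac{3 + 5}{2}} = \frac{1}{418429 + \frac{1}{2} \cdot 8} = \frac{1}{418429 + 4} = \frac{1}{418433}$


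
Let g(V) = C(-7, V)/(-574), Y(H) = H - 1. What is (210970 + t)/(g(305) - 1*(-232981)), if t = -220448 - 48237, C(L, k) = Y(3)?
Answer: -16564205/66865546 ≈ -0.24772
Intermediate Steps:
Y(H) = -1 + H
C(L, k) = 2 (C(L, k) = -1 + 3 = 2)
t = -268685
g(V) = -1/287 (g(V) = 2/(-574) = 2*(-1/574) = -1/287)
(210970 + t)/(g(305) - 1*(-232981)) = (210970 - 268685)/(-1/287 - 1*(-232981)) = -57715/(-1/287 + 232981) = -57715/66865546/287 = -57715*287/66865546 = -16564205/66865546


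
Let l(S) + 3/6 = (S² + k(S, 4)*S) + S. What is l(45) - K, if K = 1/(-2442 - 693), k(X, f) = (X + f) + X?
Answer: 39497867/6270 ≈ 6299.5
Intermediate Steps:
k(X, f) = f + 2*X
l(S) = -½ + S + S² + S*(4 + 2*S) (l(S) = -½ + ((S² + (4 + 2*S)*S) + S) = -½ + ((S² + S*(4 + 2*S)) + S) = -½ + (S + S² + S*(4 + 2*S)) = -½ + S + S² + S*(4 + 2*S))
K = -1/3135 (K = 1/(-3135) = -1/3135 ≈ -0.00031898)
l(45) - K = (-½ + 3*45² + 5*45) - 1*(-1/3135) = (-½ + 3*2025 + 225) + 1/3135 = (-½ + 6075 + 225) + 1/3135 = 12599/2 + 1/3135 = 39497867/6270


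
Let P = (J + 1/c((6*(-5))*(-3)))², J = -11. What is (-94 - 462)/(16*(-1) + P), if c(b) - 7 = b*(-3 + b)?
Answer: -8537181091/1612194333 ≈ -5.2954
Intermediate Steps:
c(b) = 7 + b*(-3 + b)
P = 7431474436/61418569 (P = (-11 + 1/(7 + ((6*(-5))*(-3))² - 3*6*(-5)*(-3)))² = (-11 + 1/(7 + (-30*(-3))² - (-90)*(-3)))² = (-11 + 1/(7 + 90² - 3*90))² = (-11 + 1/(7 + 8100 - 270))² = (-11 + 1/7837)² = (-86206/7837)² = 7431474436/61418569 ≈ 121.00)
(-94 - 462)/(16*(-1) + P) = (-94 - 462)/(16*(-1) + 7431474436/61418569) = -556/(-16 + 7431474436/61418569) = -556/6448777332/61418569 = -556*61418569/6448777332 = -8537181091/1612194333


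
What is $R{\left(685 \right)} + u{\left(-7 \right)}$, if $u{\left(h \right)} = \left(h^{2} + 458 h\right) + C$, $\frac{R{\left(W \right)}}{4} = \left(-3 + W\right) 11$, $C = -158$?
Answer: $26693$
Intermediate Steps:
$R{\left(W \right)} = -132 + 44 W$ ($R{\left(W \right)} = 4 \left(-3 + W\right) 11 = 4 \left(-33 + 11 W\right) = -132 + 44 W$)
$u{\left(h \right)} = -158 + h^{2} + 458 h$ ($u{\left(h \right)} = \left(h^{2} + 458 h\right) - 158 = -158 + h^{2} + 458 h$)
$R{\left(685 \right)} + u{\left(-7 \right)} = \left(-132 + 44 \cdot 685\right) + \left(-158 + \left(-7\right)^{2} + 458 \left(-7\right)\right) = \left(-132 + 30140\right) - 3315 = 30008 - 3315 = 26693$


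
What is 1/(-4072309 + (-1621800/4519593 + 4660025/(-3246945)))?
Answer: -25085247681/102154924902517174 ≈ -2.4556e-7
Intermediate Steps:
1/(-4072309 + (-1621800/4519593 + 4660025/(-3246945))) = 1/(-4072309 + (-1621800*1/4519593 + 4660025*(-1/3246945))) = 1/(-4072309 + (-180200/502177 - 932005/649389)) = 1/(-4072309 - 45003951745/25085247681) = 1/(-102154924902517174/25085247681) = -25085247681/102154924902517174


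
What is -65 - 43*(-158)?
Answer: 6729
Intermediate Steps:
-65 - 43*(-158) = -65 + 6794 = 6729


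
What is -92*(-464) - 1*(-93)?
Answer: 42781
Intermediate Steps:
-92*(-464) - 1*(-93) = 42688 + 93 = 42781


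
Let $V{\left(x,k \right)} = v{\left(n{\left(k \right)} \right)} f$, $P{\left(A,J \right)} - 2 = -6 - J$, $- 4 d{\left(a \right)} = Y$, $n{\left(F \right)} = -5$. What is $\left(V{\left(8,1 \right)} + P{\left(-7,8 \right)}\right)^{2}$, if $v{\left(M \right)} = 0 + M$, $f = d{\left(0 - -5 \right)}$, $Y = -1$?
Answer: $\frac{2809}{16} \approx 175.56$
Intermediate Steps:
$d{\left(a \right)} = \frac{1}{4}$ ($d{\left(a \right)} = \left(- \frac{1}{4}\right) \left(-1\right) = \frac{1}{4}$)
$f = \frac{1}{4} \approx 0.25$
$v{\left(M \right)} = M$
$P{\left(A,J \right)} = -4 - J$ ($P{\left(A,J \right)} = 2 - \left(6 + J\right) = -4 - J$)
$V{\left(x,k \right)} = - \frac{5}{4}$ ($V{\left(x,k \right)} = \left(-5\right) \frac{1}{4} = - \frac{5}{4}$)
$\left(V{\left(8,1 \right)} + P{\left(-7,8 \right)}\right)^{2} = \left(- \frac{5}{4} - 12\right)^{2} = \left(- \frac{53}{4}\right)^{2} = \frac{2809}{16}$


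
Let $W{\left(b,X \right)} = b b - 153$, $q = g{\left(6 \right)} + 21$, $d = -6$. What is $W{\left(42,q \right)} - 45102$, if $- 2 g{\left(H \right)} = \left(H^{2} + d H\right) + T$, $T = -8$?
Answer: $-43491$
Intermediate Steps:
$g{\left(H \right)} = 4 + 3 H - \frac{H^{2}}{2}$ ($g{\left(H \right)} = - \frac{\left(H^{2} - 6 H\right) - 8}{2} = - \frac{-8 + H^{2} - 6 H}{2} = 4 + 3 H - \frac{H^{2}}{2}$)
$q = 25$ ($q = \left(4 + 3 \cdot 6 - \frac{6^{2}}{2}\right) + 21 = \left(4 + 18 - 18\right) + 21 = 4 + 21 = 25$)
$W{\left(b,X \right)} = -153 + b^{2}$ ($W{\left(b,X \right)} = b^{2} - 153 = -153 + b^{2}$)
$W{\left(42,q \right)} - 45102 = \left(-153 + 42^{2}\right) - 45102 = \left(-153 + 1764\right) - 45102 = 1611 - 45102 = -43491$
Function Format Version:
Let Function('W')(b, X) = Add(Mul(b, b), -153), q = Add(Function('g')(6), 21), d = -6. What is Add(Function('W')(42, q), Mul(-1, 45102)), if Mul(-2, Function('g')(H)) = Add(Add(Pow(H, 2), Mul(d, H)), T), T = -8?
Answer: -43491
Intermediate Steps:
Function('g')(H) = Add(4, Mul(3, H), Mul(Rational(-1, 2), Pow(H, 2))) (Function('g')(H) = Mul(Rational(-1, 2), Add(Add(Pow(H, 2), Mul(-6, H)), -8)) = Mul(Rational(-1, 2), Add(-8, Pow(H, 2), Mul(-6, H))) = Add(4, Mul(3, H), Mul(Rational(-1, 2), Pow(H, 2))))
q = 25 (q = Add(Add(4, Mul(3, 6), Mul(Rational(-1, 2), Pow(6, 2))), 21) = Add(Add(4, 18, Mul(Rational(-1, 2), 36)), 21) = Add(Add(4, 18, -18), 21) = Add(4, 21) = 25)
Function('W')(b, X) = Add(-153, Pow(b, 2)) (Function('W')(b, X) = Add(Pow(b, 2), -153) = Add(-153, Pow(b, 2)))
Add(Function('W')(42, q), Mul(-1, 45102)) = Add(Add(-153, Pow(42, 2)), Mul(-1, 45102)) = Add(Add(-153, 1764), -45102) = Add(1611, -45102) = -43491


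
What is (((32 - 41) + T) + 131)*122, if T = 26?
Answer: 18056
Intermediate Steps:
(((32 - 41) + T) + 131)*122 = (((32 - 41) + 26) + 131)*122 = ((-9 + 26) + 131)*122 = (17 + 131)*122 = 148*122 = 18056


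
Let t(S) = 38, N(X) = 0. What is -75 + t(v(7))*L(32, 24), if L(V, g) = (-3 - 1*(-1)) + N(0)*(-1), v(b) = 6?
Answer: -151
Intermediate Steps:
L(V, g) = -2 (L(V, g) = (-3 - 1*(-1)) + 0*(-1) = (-3 + 1) + 0 = -2 + 0 = -2)
-75 + t(v(7))*L(32, 24) = -75 + 38*(-2) = -75 - 76 = -151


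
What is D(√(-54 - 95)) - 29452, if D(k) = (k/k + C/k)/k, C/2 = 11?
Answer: -4388370/149 - I*√149/149 ≈ -29452.0 - 0.081923*I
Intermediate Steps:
C = 22 (C = 2*11 = 22)
D(k) = (1 + 22/k)/k (D(k) = (k/k + 22/k)/k = (1 + 22/k)/k)
D(√(-54 - 95)) - 29452 = (22 + √(-54 - 95))/(√(-54 - 95))² - 29452 = (22 + √(-149))/(√(-149))² - 29452 = (22 + I*√149)/(I*√149)² - 29452 = -(22 + I*√149)/149 - 29452 = (-22/149 - I*√149/149) - 29452 = -4388370/149 - I*√149/149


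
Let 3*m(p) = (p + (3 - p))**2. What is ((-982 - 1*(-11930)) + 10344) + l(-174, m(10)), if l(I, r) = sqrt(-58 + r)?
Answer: 21292 + I*sqrt(55) ≈ 21292.0 + 7.4162*I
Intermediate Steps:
m(p) = 3 (m(p) = (p + (3 - p))**2/3 = (1/3)*3**2 = (1/3)*9 = 3)
((-982 - 1*(-11930)) + 10344) + l(-174, m(10)) = ((-982 - 1*(-11930)) + 10344) + sqrt(-58 + 3) = ((-982 + 11930) + 10344) + sqrt(-55) = (10948 + 10344) + I*sqrt(55) = 21292 + I*sqrt(55)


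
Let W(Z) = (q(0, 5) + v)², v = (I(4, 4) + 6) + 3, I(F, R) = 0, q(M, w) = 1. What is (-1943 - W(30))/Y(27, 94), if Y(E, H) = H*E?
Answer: -227/282 ≈ -0.80496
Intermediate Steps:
Y(E, H) = E*H
v = 9 (v = (0 + 6) + 3 = 6 + 3 = 9)
W(Z) = 100 (W(Z) = (1 + 9)² = 10² = 100)
(-1943 - W(30))/Y(27, 94) = (-1943 - 1*100)/((27*94)) = (-1943 - 100)/2538 = -2043*1/2538 = -227/282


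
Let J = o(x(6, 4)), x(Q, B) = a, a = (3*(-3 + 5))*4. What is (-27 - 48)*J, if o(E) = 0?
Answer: 0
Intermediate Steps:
a = 24 (a = (3*2)*4 = 6*4 = 24)
x(Q, B) = 24
J = 0
(-27 - 48)*J = (-27 - 48)*0 = -75*0 = 0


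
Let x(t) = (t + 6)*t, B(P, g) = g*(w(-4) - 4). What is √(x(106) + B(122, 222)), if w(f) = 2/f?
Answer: √10873 ≈ 104.27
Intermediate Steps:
B(P, g) = -9*g/2 (B(P, g) = g*(2/(-4) - 4) = g*(2*(-¼) - 4) = g*(-½ - 4) = g*(-9/2) = -9*g/2)
x(t) = t*(6 + t) (x(t) = (6 + t)*t = t*(6 + t))
√(x(106) + B(122, 222)) = √(106*(6 + 106) - 9/2*222) = √(106*112 - 999) = √(11872 - 999) = √10873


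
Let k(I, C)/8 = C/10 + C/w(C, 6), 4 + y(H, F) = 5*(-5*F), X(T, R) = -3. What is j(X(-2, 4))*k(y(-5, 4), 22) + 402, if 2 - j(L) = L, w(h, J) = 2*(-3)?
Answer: 1030/3 ≈ 343.33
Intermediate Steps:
w(h, J) = -6
j(L) = 2 - L
y(H, F) = -4 - 25*F (y(H, F) = -4 + 5*(-5*F) = -4 - 25*F)
k(I, C) = -8*C/15 (k(I, C) = 8*(C/10 + C/(-6)) = 8*(C*(⅒) + C*(-⅙)) = 8*(C/10 - C/6) = 8*(-C/15) = -8*C/15)
j(X(-2, 4))*k(y(-5, 4), 22) + 402 = (2 - 1*(-3))*(-8/15*22) + 402 = (2 + 3)*(-176/15) + 402 = 5*(-176/15) + 402 = -176/3 + 402 = 1030/3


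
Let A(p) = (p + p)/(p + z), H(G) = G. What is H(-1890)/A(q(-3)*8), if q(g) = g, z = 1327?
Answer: 410445/8 ≈ 51306.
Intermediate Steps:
A(p) = 2*p/(1327 + p) (A(p) = (p + p)/(p + 1327) = (2*p)/(1327 + p) = 2*p/(1327 + p))
H(-1890)/A(q(-3)*8) = -1890/(2*(-3*8)/(1327 - 3*8)) = -1890/(2*(-24)/(1327 - 24)) = -1890/(2*(-24)/1303) = -1890/(2*(-24)*(1/1303)) = -1890/(-48/1303) = -1890*(-1303/48) = 410445/8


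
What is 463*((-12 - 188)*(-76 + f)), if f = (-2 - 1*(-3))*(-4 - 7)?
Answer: 8056200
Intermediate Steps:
f = -11 (f = (-2 + 3)*(-11) = 1*(-11) = -11)
463*((-12 - 188)*(-76 + f)) = 463*((-12 - 188)*(-76 - 11)) = 463*(-200*(-87)) = 463*17400 = 8056200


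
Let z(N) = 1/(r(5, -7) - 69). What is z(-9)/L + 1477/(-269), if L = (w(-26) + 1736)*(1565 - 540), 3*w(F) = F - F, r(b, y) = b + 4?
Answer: -157690428269/28719516000 ≈ -5.4907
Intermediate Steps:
r(b, y) = 4 + b
z(N) = -1/60 (z(N) = 1/((4 + 5) - 69) = 1/(9 - 69) = 1/(-60) = -1/60)
w(F) = 0 (w(F) = (F - F)/3 = (⅓)*0 = 0)
L = 1779400 (L = (0 + 1736)*(1565 - 540) = 1736*1025 = 1779400)
z(-9)/L + 1477/(-269) = -1/60/1779400 + 1477/(-269) = -1/60*1/1779400 + 1477*(-1/269) = -1/106764000 - 1477/269 = -157690428269/28719516000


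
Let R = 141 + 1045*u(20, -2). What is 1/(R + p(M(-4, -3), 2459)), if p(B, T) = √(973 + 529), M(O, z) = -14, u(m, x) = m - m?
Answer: 141/18379 - √1502/18379 ≈ 0.0055631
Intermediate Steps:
u(m, x) = 0
p(B, T) = √1502
R = 141 (R = 141 + 1045*0 = 141 + 0 = 141)
1/(R + p(M(-4, -3), 2459)) = 1/(141 + √1502)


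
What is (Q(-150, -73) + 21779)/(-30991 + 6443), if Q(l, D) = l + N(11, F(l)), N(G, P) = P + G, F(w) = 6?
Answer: -10823/12274 ≈ -0.88178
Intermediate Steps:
N(G, P) = G + P
Q(l, D) = 17 + l (Q(l, D) = l + (11 + 6) = l + 17 = 17 + l)
(Q(-150, -73) + 21779)/(-30991 + 6443) = ((17 - 150) + 21779)/(-30991 + 6443) = (-133 + 21779)/(-24548) = 21646*(-1/24548) = -10823/12274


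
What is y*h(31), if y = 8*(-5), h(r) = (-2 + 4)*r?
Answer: -2480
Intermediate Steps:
h(r) = 2*r
y = -40
y*h(31) = -80*31 = -40*62 = -2480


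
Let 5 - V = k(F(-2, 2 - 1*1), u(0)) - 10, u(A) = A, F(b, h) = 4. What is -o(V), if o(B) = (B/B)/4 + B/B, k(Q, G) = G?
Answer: -5/4 ≈ -1.2500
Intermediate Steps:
V = 15 (V = 5 - (0 - 10) = 5 - 1*(-10) = 5 + 10 = 15)
o(B) = 5/4 (o(B) = 1*(¼) + 1 = ¼ + 1 = 5/4)
-o(V) = -1*5/4 = -5/4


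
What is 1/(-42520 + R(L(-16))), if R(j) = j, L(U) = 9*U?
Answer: -1/42664 ≈ -2.3439e-5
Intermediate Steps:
1/(-42520 + R(L(-16))) = 1/(-42520 + 9*(-16)) = 1/(-42520 - 144) = 1/(-42664) = -1/42664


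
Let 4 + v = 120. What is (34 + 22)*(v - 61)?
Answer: 3080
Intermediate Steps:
v = 116 (v = -4 + 120 = 116)
(34 + 22)*(v - 61) = (34 + 22)*(116 - 61) = 56*55 = 3080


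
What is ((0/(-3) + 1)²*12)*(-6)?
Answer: -72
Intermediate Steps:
((0/(-3) + 1)²*12)*(-6) = ((0*(-⅓) + 1)²*12)*(-6) = ((0 + 1)²*12)*(-6) = (1²*12)*(-6) = (1*12)*(-6) = 12*(-6) = -72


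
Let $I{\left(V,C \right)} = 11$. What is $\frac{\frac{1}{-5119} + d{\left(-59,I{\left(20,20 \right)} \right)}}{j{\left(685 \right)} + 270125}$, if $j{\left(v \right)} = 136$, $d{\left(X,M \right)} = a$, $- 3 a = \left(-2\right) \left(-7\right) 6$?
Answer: $- \frac{143333}{1383466059} \approx -0.0001036$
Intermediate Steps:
$a = -28$ ($a = - \frac{\left(-2\right) \left(-7\right) 6}{3} = - \frac{14 \cdot 6}{3} = \left(- \frac{1}{3}\right) 84 = -28$)
$d{\left(X,M \right)} = -28$
$\frac{\frac{1}{-5119} + d{\left(-59,I{\left(20,20 \right)} \right)}}{j{\left(685 \right)} + 270125} = \frac{\frac{1}{-5119} - 28}{136 + 270125} = \frac{- \frac{1}{5119} - 28}{270261} = \left(- \frac{143333}{5119}\right) \frac{1}{270261} = - \frac{143333}{1383466059}$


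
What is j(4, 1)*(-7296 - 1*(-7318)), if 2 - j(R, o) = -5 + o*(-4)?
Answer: 242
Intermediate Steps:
j(R, o) = 7 + 4*o (j(R, o) = 2 - (-5 + o*(-4)) = 2 - (-5 - 4*o) = 2 + (5 + 4*o) = 7 + 4*o)
j(4, 1)*(-7296 - 1*(-7318)) = (7 + 4*1)*(-7296 - 1*(-7318)) = (7 + 4)*(-7296 + 7318) = 11*22 = 242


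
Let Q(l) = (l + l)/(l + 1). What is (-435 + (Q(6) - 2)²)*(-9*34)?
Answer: 6521166/49 ≈ 1.3309e+5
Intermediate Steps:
Q(l) = 2*l/(1 + l) (Q(l) = (2*l)/(1 + l) = 2*l/(1 + l))
(-435 + (Q(6) - 2)²)*(-9*34) = (-435 + (2*6/(1 + 6) - 2)²)*(-9*34) = (-435 + (2*6/7 - 2)²)*(-306) = (-435 + (2*6*(⅐) - 2)²)*(-306) = (-435 + (12/7 - 2)²)*(-306) = (-435 + (-2/7)²)*(-306) = (-435 + 4/49)*(-306) = -21311/49*(-306) = 6521166/49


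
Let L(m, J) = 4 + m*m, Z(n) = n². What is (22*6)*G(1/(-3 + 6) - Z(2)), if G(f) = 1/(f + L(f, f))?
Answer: 297/31 ≈ 9.5806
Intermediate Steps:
L(m, J) = 4 + m²
G(f) = 1/(4 + f + f²) (G(f) = 1/(f + (4 + f²)) = 1/(4 + f + f²))
(22*6)*G(1/(-3 + 6) - Z(2)) = (22*6)/(4 + (1/(-3 + 6) - 1*2²) + (1/(-3 + 6) - 1*2²)²) = 132/(4 + (1/3 - 1*4) + (1/3 - 1*4)²) = 132/(4 + (⅓ - 4) + (⅓ - 4)²) = 132/(4 - 11/3 + (-11/3)²) = 132/(4 - 11/3 + 121/9) = 132/(124/9) = 132*(9/124) = 297/31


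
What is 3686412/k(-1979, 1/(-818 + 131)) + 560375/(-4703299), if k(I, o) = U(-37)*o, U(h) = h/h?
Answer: -11911410639440531/4703299 ≈ -2.5326e+9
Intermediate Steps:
U(h) = 1
k(I, o) = o (k(I, o) = 1*o = o)
3686412/k(-1979, 1/(-818 + 131)) + 560375/(-4703299) = 3686412/(1/(-818 + 131)) + 560375/(-4703299) = 3686412/(1/(-687)) + 560375*(-1/4703299) = 3686412/(-1/687) - 560375/4703299 = 3686412*(-687) - 560375/4703299 = -2532565044 - 560375/4703299 = -11911410639440531/4703299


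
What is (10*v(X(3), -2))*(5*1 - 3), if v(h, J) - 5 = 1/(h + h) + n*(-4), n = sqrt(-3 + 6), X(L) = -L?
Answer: 290/3 - 80*sqrt(3) ≈ -41.897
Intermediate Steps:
n = sqrt(3) ≈ 1.7320
v(h, J) = 5 + 1/(2*h) - 4*sqrt(3) (v(h, J) = 5 + (1/(h + h) + sqrt(3)*(-4)) = 5 + (1/(2*h) - 4*sqrt(3)) = 5 + 1/(2*h) - 4*sqrt(3))
(10*v(X(3), -2))*(5*1 - 3) = (10*(5 + 1/(2*((-1*3))) - 4*sqrt(3)))*(5*1 - 3) = (10*(5 + (1/2)/(-3) - 4*sqrt(3)))*(5 - 3) = (10*(5 + (1/2)*(-1/3) - 4*sqrt(3)))*2 = (10*(5 - 1/6 - 4*sqrt(3)))*2 = (10*(29/6 - 4*sqrt(3)))*2 = (145/3 - 40*sqrt(3))*2 = 290/3 - 80*sqrt(3)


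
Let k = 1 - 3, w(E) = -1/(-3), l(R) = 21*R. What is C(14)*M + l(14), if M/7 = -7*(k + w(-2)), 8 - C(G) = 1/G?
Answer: 1883/2 ≈ 941.50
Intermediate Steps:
C(G) = 8 - 1/G
w(E) = ⅓ (w(E) = -1*(-⅓) = ⅓)
k = -2
M = 245/3 (M = 7*(-7*(-2 + ⅓)) = 7*(-7*(-5/3)) = 7*(35/3) = 245/3 ≈ 81.667)
C(14)*M + l(14) = (8 - 1/14)*(245/3) + 21*14 = (8 - 1*1/14)*(245/3) + 294 = (8 - 1/14)*(245/3) + 294 = (111/14)*(245/3) + 294 = 1295/2 + 294 = 1883/2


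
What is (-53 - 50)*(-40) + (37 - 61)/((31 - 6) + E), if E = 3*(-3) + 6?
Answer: 45308/11 ≈ 4118.9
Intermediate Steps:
E = -3 (E = -9 + 6 = -3)
(-53 - 50)*(-40) + (37 - 61)/((31 - 6) + E) = (-53 - 50)*(-40) + (37 - 61)/((31 - 6) - 3) = -103*(-40) - 24/(25 - 3) = 4120 - 24/22 = 4120 - 24*1/22 = 4120 - 12/11 = 45308/11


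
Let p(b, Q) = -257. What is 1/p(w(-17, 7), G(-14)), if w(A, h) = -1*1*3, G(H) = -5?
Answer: -1/257 ≈ -0.0038911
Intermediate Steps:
w(A, h) = -3 (w(A, h) = -1*3 = -3)
1/p(w(-17, 7), G(-14)) = 1/(-257) = -1/257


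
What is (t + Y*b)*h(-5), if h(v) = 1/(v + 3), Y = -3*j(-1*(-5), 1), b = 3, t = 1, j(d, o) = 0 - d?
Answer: -23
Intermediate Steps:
j(d, o) = -d
Y = 15 (Y = -(-3)*(-1*(-5)) = -(-3)*5 = -3*(-5) = 15)
h(v) = 1/(3 + v)
(t + Y*b)*h(-5) = (1 + 15*3)/(3 - 5) = (1 + 45)/(-2) = 46*(-½) = -23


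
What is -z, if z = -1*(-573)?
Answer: -573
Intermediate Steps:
z = 573
-z = -1*573 = -573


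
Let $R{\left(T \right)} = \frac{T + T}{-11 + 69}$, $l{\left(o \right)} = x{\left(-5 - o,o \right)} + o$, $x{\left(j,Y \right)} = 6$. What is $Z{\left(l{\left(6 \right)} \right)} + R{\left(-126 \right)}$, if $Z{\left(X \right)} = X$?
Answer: $\frac{222}{29} \approx 7.6552$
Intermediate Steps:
$l{\left(o \right)} = 6 + o$
$R{\left(T \right)} = \frac{T}{29}$ ($R{\left(T \right)} = \frac{2 T}{58} = 2 T \frac{1}{58} = \frac{T}{29}$)
$Z{\left(l{\left(6 \right)} \right)} + R{\left(-126 \right)} = \left(6 + 6\right) + \frac{1}{29} \left(-126\right) = 12 - \frac{126}{29} = \frac{222}{29}$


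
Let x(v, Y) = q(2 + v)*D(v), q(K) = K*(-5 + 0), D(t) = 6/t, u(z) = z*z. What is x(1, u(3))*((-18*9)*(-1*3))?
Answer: -43740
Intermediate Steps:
u(z) = z²
q(K) = -5*K (q(K) = K*(-5) = -5*K)
x(v, Y) = 6*(-10 - 5*v)/v (x(v, Y) = (-5*(2 + v))*(6/v) = (-10 - 5*v)*(6/v) = 6*(-10 - 5*v)/v)
x(1, u(3))*((-18*9)*(-1*3)) = (-30 - 60/1)*((-18*9)*(-1*3)) = (-30 - 60*1)*(-162*(-3)) = (-30 - 60)*486 = -90*486 = -43740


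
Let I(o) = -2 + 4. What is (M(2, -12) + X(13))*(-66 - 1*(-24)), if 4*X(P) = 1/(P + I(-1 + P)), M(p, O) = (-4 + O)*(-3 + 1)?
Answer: -13447/10 ≈ -1344.7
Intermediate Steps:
I(o) = 2
M(p, O) = 8 - 2*O (M(p, O) = (-4 + O)*(-2) = 8 - 2*O)
X(P) = 1/(4*(2 + P)) (X(P) = 1/(4*(P + 2)) = 1/(4*(2 + P)))
(M(2, -12) + X(13))*(-66 - 1*(-24)) = ((8 - 2*(-12)) + 1/(4*(2 + 13)))*(-66 - 1*(-24)) = ((8 + 24) + (1/4)/15)*(-66 + 24) = (32 + (1/4)*(1/15))*(-42) = (32 + 1/60)*(-42) = (1921/60)*(-42) = -13447/10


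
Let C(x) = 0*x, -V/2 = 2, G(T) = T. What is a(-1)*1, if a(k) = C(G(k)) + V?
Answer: -4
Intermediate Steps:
V = -4 (V = -2*2 = -4)
C(x) = 0
a(k) = -4 (a(k) = 0 - 4 = -4)
a(-1)*1 = -4*1 = -4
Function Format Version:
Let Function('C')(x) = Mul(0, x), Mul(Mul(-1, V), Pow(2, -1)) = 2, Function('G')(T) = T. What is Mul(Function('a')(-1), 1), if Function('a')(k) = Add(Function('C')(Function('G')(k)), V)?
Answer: -4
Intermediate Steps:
V = -4 (V = Mul(-2, 2) = -4)
Function('C')(x) = 0
Function('a')(k) = -4 (Function('a')(k) = Add(0, -4) = -4)
Mul(Function('a')(-1), 1) = Mul(-4, 1) = -4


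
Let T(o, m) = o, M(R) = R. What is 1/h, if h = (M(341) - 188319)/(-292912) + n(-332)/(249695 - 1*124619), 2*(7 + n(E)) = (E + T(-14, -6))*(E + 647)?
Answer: 654218952/134772259 ≈ 4.8543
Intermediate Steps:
n(E) = -7 + (-14 + E)*(647 + E)/2 (n(E) = -7 + ((E - 14)*(E + 647))/2 = -7 + ((-14 + E)*(647 + E))/2 = -7 + (-14 + E)*(647 + E)/2)
h = 134772259/654218952 (h = (341 - 188319)/(-292912) + (-4536 + (½)*(-332)² + (633/2)*(-332))/(249695 - 1*124619) = -187978*(-1/292912) + (-4536 + (½)*110224 - 105078)/(249695 - 124619) = 93989/146456 + (-4536 + 55112 - 105078)/125076 = 93989/146456 - 54502*1/125076 = 93989/146456 - 3893/8934 = 134772259/654218952 ≈ 0.20600)
1/h = 1/(134772259/654218952) = 654218952/134772259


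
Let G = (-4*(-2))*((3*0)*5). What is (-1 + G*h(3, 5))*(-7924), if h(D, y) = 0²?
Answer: 7924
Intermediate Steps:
h(D, y) = 0
G = 0 (G = 8*(0*5) = 8*0 = 0)
(-1 + G*h(3, 5))*(-7924) = (-1 + 0*0)*(-7924) = (-1 + 0)*(-7924) = -1*(-7924) = 7924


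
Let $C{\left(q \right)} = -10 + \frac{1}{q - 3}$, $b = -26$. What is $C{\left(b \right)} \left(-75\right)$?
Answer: $\frac{21825}{29} \approx 752.59$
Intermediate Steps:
$C{\left(q \right)} = -10 + \frac{1}{-3 + q}$
$C{\left(b \right)} \left(-75\right) = \frac{31 - -260}{-3 - 26} \left(-75\right) = \frac{31 + 260}{-29} \left(-75\right) = \left(- \frac{1}{29}\right) 291 \left(-75\right) = \left(- \frac{291}{29}\right) \left(-75\right) = \frac{21825}{29}$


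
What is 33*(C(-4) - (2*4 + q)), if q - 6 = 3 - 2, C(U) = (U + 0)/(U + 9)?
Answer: -2607/5 ≈ -521.40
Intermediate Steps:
C(U) = U/(9 + U)
q = 7 (q = 6 + (3 - 2) = 6 + 1 = 7)
33*(C(-4) - (2*4 + q)) = 33*(-4/(9 - 4) - (2*4 + 7)) = 33*(-4/5 - (8 + 7)) = 33*(-4*⅕ - 1*15) = 33*(-⅘ - 15) = 33*(-79/5) = -2607/5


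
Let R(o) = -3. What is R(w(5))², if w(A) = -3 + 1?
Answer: 9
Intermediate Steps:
w(A) = -2
R(w(5))² = (-3)² = 9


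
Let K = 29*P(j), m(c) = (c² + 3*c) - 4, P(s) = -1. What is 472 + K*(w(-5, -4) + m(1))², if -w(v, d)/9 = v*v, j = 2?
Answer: -1467653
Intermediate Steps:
w(v, d) = -9*v² (w(v, d) = -9*v*v = -9*v²)
m(c) = -4 + c² + 3*c
K = -29 (K = 29*(-1) = -29)
472 + K*(w(-5, -4) + m(1))² = 472 - 29*(-9*(-5)² + (-4 + 1² + 3*1))² = 472 - 29*(-9*25 + (-4 + 1 + 3))² = 472 - 29*(-225 + 0)² = 472 - 29*(-225)² = 472 - 29*50625 = 472 - 1468125 = -1467653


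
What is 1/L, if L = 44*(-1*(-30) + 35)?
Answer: 1/2860 ≈ 0.00034965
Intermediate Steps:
L = 2860 (L = 44*(30 + 35) = 44*65 = 2860)
1/L = 1/2860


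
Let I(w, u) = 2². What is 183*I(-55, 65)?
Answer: 732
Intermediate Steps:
I(w, u) = 4
183*I(-55, 65) = 183*4 = 732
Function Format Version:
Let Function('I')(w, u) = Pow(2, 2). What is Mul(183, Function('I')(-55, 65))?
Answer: 732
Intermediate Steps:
Function('I')(w, u) = 4
Mul(183, Function('I')(-55, 65)) = Mul(183, 4) = 732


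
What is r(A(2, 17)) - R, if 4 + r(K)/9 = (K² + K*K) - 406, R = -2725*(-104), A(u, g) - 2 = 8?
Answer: -285290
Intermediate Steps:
A(u, g) = 10 (A(u, g) = 2 + 8 = 10)
R = 283400
r(K) = -3690 + 18*K² (r(K) = -36 + 9*((K² + K*K) - 406) = -36 + 9*((K² + K²) - 406) = -36 + 9*(2*K² - 406) = -36 + 9*(-406 + 2*K²) = -36 + (-3654 + 18*K²) = -3690 + 18*K²)
r(A(2, 17)) - R = (-3690 + 18*10²) - 1*283400 = (-3690 + 18*100) - 283400 = (-3690 + 1800) - 283400 = -1890 - 283400 = -285290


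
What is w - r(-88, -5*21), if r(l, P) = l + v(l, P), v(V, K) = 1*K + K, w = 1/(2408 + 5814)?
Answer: 2450157/8222 ≈ 298.00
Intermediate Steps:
w = 1/8222 ≈ 0.00012162
v(V, K) = 2*K (v(V, K) = K + K = 2*K)
r(l, P) = l + 2*P
w - r(-88, -5*21) = 1/8222 - (-88 + 2*(-5*21)) = 1/8222 - (-88 + 2*(-105)) = 1/8222 - (-88 - 210) = 1/8222 - 1*(-298) = 1/8222 + 298 = 2450157/8222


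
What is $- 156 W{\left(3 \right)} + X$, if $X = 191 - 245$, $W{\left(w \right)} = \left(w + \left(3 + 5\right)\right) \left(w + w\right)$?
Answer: $-10350$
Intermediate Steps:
$W{\left(w \right)} = 2 w \left(8 + w\right)$ ($W{\left(w \right)} = \left(w + 8\right) 2 w = \left(8 + w\right) 2 w = 2 w \left(8 + w\right)$)
$X = -54$ ($X = 191 - 245 = -54$)
$- 156 W{\left(3 \right)} + X = - 156 \cdot 2 \cdot 3 \left(8 + 3\right) - 54 = - 156 \cdot 2 \cdot 3 \cdot 11 - 54 = \left(-156\right) 66 - 54 = -10296 - 54 = -10350$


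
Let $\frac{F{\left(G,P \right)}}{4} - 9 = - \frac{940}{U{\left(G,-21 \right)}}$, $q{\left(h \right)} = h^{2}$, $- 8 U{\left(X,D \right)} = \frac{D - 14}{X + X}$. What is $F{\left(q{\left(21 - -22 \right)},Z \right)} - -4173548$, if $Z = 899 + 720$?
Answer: $\frac{6967920}{7} \approx 9.9542 \cdot 10^{5}$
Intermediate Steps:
$Z = 1619$
$U{\left(X,D \right)} = - \frac{-14 + D}{16 X}$ ($U{\left(X,D \right)} = - \frac{\left(D - 14\right) \frac{1}{X + X}}{8} = - \frac{\left(-14 + D\right) \frac{1}{2 X}}{8} = - \frac{\frac{1}{2} \frac{1}{X} \left(-14 + D\right)}{8} = - \frac{-14 + D}{16 X}$)
$F{\left(G,P \right)} = 36 - \frac{12032 G}{7}$ ($F{\left(G,P \right)} = 36 + 4 \left(- \frac{940}{\frac{1}{16} \frac{1}{G} \left(14 - -21\right)}\right) = 36 + 4 \left(- \frac{940}{\frac{1}{16} \frac{1}{G} \left(14 + 21\right)}\right) = 36 + 4 \left(- \frac{940}{\frac{1}{16} \frac{1}{G} 35}\right) = 36 + 4 \left(- \frac{940}{\frac{35}{16} \frac{1}{G}}\right) = 36 + 4 \left(- 940 \frac{16 G}{35}\right) = 36 + 4 \left(- \frac{3008 G}{7}\right) = 36 - \frac{12032 G}{7}$)
$F{\left(q{\left(21 - -22 \right)},Z \right)} - -4173548 = \left(36 - \frac{12032 \left(21 - -22\right)^{2}}{7}\right) - -4173548 = \left(36 - \frac{12032 \left(21 + 22\right)^{2}}{7}\right) + 4173548 = \left(36 - \frac{12032 \cdot 43^{2}}{7}\right) + 4173548 = \left(36 - \frac{22247168}{7}\right) + 4173548 = - \frac{22246916}{7} + 4173548 = \frac{6967920}{7}$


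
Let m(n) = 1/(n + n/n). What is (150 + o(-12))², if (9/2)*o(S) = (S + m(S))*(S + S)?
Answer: 50098084/1089 ≈ 46004.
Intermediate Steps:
m(n) = 1/(1 + n) (m(n) = 1/(n + 1) = 1/(1 + n))
o(S) = 4*S*(S + 1/(1 + S))/9 (o(S) = 2*((S + 1/(1 + S))*(S + S))/9 = 2*((S + 1/(1 + S))*(2*S))/9 = 2*(2*S*(S + 1/(1 + S)))/9 = 4*S*(S + 1/(1 + S))/9)
(150 + o(-12))² = (150 + (4/9)*(-12)*(1 - 12*(1 - 12))/(1 - 12))² = (150 + (4/9)*(-12)*(1 - 12*(-11))/(-11))² = (150 + (4/9)*(-12)*(-1/11)*(1 + 132))² = (150 + (4/9)*(-12)*(-1/11)*133)² = (150 + 2128/33)² = (7078/33)² = 50098084/1089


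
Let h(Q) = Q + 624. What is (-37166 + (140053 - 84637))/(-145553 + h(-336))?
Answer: -3650/29053 ≈ -0.12563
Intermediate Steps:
h(Q) = 624 + Q
(-37166 + (140053 - 84637))/(-145553 + h(-336)) = (-37166 + (140053 - 84637))/(-145553 + (624 - 336)) = (-37166 + 55416)/(-145553 + 288) = 18250/(-145265) = 18250*(-1/145265) = -3650/29053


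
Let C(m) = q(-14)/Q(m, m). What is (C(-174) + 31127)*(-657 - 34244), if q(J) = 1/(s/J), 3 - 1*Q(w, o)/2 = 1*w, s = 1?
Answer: -192286082272/177 ≈ -1.0864e+9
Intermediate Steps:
Q(w, o) = 6 - 2*w
q(J) = J (q(J) = 1/(1/J) = J)
C(m) = -14/(6 - 2*m)
(C(-174) + 31127)*(-657 - 34244) = (7/(-3 - 174) + 31127)*(-657 - 34244) = (7/(-177) + 31127)*(-34901) = (7*(-1/177) + 31127)*(-34901) = (-7/177 + 31127)*(-34901) = (5509472/177)*(-34901) = -192286082272/177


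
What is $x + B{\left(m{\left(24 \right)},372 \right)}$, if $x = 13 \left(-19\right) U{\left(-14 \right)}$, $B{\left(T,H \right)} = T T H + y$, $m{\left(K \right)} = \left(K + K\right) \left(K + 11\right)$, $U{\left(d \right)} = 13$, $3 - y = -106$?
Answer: $1049929698$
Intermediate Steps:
$y = 109$ ($y = 3 - -106 = 3 + 106 = 109$)
$m{\left(K \right)} = 2 K \left(11 + K\right)$
$B{\left(T,H \right)} = 109 + H T^{2}$ ($B{\left(T,H \right)} = T T H + 109 = T^{2} H + 109 = H T^{2} + 109 = 109 + H T^{2}$)
$x = -3211$ ($x = 13 \left(-19\right) 13 = \left(-247\right) 13 = -3211$)
$x + B{\left(m{\left(24 \right)},372 \right)} = -3211 + \left(109 + 372 \left(2 \cdot 24 \left(11 + 24\right)\right)^{2}\right) = -3211 + \left(109 + 372 \left(2 \cdot 24 \cdot 35\right)^{2}\right) = -3211 + \left(109 + 372 \cdot 1680^{2}\right) = -3211 + \left(109 + 372 \cdot 2822400\right) = -3211 + \left(109 + 1049932800\right) = -3211 + 1049932909 = 1049929698$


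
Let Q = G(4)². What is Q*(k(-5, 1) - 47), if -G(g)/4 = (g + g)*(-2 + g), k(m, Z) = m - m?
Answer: -192512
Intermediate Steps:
k(m, Z) = 0
G(g) = -8*g*(-2 + g) (G(g) = -4*(g + g)*(-2 + g) = -4*2*g*(-2 + g) = -8*g*(-2 + g))
Q = 4096 (Q = (8*4*(2 - 1*4))² = (8*4*(2 - 4))² = (8*4*(-2))² = (-64)² = 4096)
Q*(k(-5, 1) - 47) = 4096*(0 - 47) = 4096*(-47) = -192512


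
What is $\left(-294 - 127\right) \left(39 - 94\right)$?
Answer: $23155$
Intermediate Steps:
$\left(-294 - 127\right) \left(39 - 94\right) = - 421 \left(39 - 94\right) = \left(-421\right) \left(-55\right) = 23155$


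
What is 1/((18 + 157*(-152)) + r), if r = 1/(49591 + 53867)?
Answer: -103458/2467059467 ≈ -4.1936e-5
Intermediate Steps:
r = 1/103458 ≈ 9.6658e-6
1/((18 + 157*(-152)) + r) = 1/((18 + 157*(-152)) + 1/103458) = 1/((18 - 23864) + 1/103458) = 1/(-23846 + 1/103458) = 1/(-2467059467/103458) = -103458/2467059467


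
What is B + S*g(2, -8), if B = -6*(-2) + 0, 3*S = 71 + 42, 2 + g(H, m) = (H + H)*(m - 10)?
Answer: -8326/3 ≈ -2775.3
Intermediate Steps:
g(H, m) = -2 + 2*H*(-10 + m) (g(H, m) = -2 + (H + H)*(m - 10) = -2 + (2*H)*(-10 + m) = -2 + 2*H*(-10 + m))
S = 113/3 (S = (71 + 42)/3 = (1/3)*113 = 113/3 ≈ 37.667)
B = 12 (B = 12 + 0 = 12)
B + S*g(2, -8) = 12 + 113*(-2 - 20*2 + 2*2*(-8))/3 = 12 + 113*(-2 - 40 - 32)/3 = 12 + (113/3)*(-74) = 12 - 8362/3 = -8326/3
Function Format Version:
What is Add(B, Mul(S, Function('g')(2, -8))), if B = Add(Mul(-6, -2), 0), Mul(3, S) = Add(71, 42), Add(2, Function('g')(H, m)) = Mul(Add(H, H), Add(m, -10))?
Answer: Rational(-8326, 3) ≈ -2775.3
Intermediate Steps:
Function('g')(H, m) = Add(-2, Mul(2, H, Add(-10, m))) (Function('g')(H, m) = Add(-2, Mul(Add(H, H), Add(m, -10))) = Add(-2, Mul(Mul(2, H), Add(-10, m))) = Add(-2, Mul(2, H, Add(-10, m))))
S = Rational(113, 3) (S = Mul(Rational(1, 3), Add(71, 42)) = Mul(Rational(1, 3), 113) = Rational(113, 3) ≈ 37.667)
B = 12 (B = Add(12, 0) = 12)
Add(B, Mul(S, Function('g')(2, -8))) = Add(12, Mul(Rational(113, 3), Add(-2, Mul(-20, 2), Mul(2, 2, -8)))) = Add(12, Mul(Rational(113, 3), Add(-2, -40, -32))) = Add(12, Mul(Rational(113, 3), -74)) = Add(12, Rational(-8362, 3)) = Rational(-8326, 3)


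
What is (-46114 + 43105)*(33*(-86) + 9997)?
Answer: -21541431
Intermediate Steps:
(-46114 + 43105)*(33*(-86) + 9997) = -3009*(-2838 + 9997) = -3009*7159 = -21541431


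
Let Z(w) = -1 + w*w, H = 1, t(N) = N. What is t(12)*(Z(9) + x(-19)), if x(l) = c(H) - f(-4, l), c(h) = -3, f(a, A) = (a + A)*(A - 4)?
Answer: -5424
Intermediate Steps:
f(a, A) = (-4 + A)*(A + a) (f(a, A) = (A + a)*(-4 + A) = (-4 + A)*(A + a))
Z(w) = -1 + w²
x(l) = -19 - l² + 8*l (x(l) = -3 - (l² - 4*l - 4*(-4) + l*(-4)) = -3 - (l² - 4*l + 16 - 4*l) = -3 - (16 + l² - 8*l) = -3 + (-16 - l² + 8*l) = -19 - l² + 8*l)
t(12)*(Z(9) + x(-19)) = 12*((-1 + 9²) + (-19 - 1*(-19)² + 8*(-19))) = 12*((-1 + 81) + (-19 - 1*361 - 152)) = 12*(80 + (-19 - 361 - 152)) = 12*(80 - 532) = 12*(-452) = -5424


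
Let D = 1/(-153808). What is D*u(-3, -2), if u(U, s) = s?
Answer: 1/76904 ≈ 1.3003e-5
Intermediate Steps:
D = -1/153808 ≈ -6.5016e-6
D*u(-3, -2) = -1/153808*(-2) = 1/76904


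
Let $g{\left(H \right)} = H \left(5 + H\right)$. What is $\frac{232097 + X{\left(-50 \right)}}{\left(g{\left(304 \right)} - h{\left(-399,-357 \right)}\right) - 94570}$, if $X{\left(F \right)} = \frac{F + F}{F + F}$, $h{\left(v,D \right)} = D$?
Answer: $- \frac{232098}{277} \approx -837.9$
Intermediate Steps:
$X{\left(F \right)} = 1$ ($X{\left(F \right)} = \frac{2 F}{2 F} = 2 F \frac{1}{2 F} = 1$)
$\frac{232097 + X{\left(-50 \right)}}{\left(g{\left(304 \right)} - h{\left(-399,-357 \right)}\right) - 94570} = \frac{232097 + 1}{\left(304 \left(5 + 304\right) - -357\right) - 94570} = \frac{232098}{\left(304 \cdot 309 + 357\right) - 94570} = \frac{232098}{\left(93936 + 357\right) - 94570} = \frac{232098}{94293 - 94570} = \frac{232098}{-277} = 232098 \left(- \frac{1}{277}\right) = - \frac{232098}{277}$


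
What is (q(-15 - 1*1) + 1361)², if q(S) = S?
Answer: 1809025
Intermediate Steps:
(q(-15 - 1*1) + 1361)² = ((-15 - 1*1) + 1361)² = ((-15 - 1) + 1361)² = (-16 + 1361)² = 1345² = 1809025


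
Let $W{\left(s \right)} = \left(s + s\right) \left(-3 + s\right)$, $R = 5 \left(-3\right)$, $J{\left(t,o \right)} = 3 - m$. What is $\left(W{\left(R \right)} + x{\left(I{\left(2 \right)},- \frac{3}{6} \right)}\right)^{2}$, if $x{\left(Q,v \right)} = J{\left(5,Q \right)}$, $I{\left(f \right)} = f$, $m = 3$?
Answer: $291600$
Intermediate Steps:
$J{\left(t,o \right)} = 0$ ($J{\left(t,o \right)} = 3 - 3 = 0$)
$R = -15$
$x{\left(Q,v \right)} = 0$
$W{\left(s \right)} = 2 s \left(-3 + s\right)$
$\left(W{\left(R \right)} + x{\left(I{\left(2 \right)},- \frac{3}{6} \right)}\right)^{2} = \left(2 \left(-15\right) \left(-3 - 15\right) + 0\right)^{2} = \left(2 \left(-15\right) \left(-18\right) + 0\right)^{2} = \left(540 + 0\right)^{2} = 540^{2} = 291600$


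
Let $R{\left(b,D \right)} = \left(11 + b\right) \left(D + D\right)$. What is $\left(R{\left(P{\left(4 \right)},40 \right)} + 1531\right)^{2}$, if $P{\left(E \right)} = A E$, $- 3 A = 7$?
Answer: $\frac{24930049}{9} \approx 2.77 \cdot 10^{6}$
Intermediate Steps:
$A = - \frac{7}{3}$ ($A = \left(- \frac{1}{3}\right) 7 = - \frac{7}{3} \approx -2.3333$)
$P{\left(E \right)} = - \frac{7 E}{3}$
$R{\left(b,D \right)} = 2 D \left(11 + b\right)$ ($R{\left(b,D \right)} = \left(11 + b\right) 2 D = 2 D \left(11 + b\right)$)
$\left(R{\left(P{\left(4 \right)},40 \right)} + 1531\right)^{2} = \left(2 \cdot 40 \left(11 - \frac{28}{3}\right) + 1531\right)^{2} = \left(2 \cdot 40 \cdot \frac{5}{3} + 1531\right)^{2} = \left(\frac{400}{3} + 1531\right)^{2} = \left(\frac{4993}{3}\right)^{2} = \frac{24930049}{9}$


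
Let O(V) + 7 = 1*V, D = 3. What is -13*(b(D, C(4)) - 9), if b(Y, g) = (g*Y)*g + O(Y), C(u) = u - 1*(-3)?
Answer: -1742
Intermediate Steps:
O(V) = -7 + V (O(V) = -7 + 1*V = -7 + V)
C(u) = 3 + u (C(u) = u + 3 = 3 + u)
b(Y, g) = -7 + Y + Y*g² (b(Y, g) = (g*Y)*g + (-7 + Y) = (Y*g)*g + (-7 + Y) = Y*g² + (-7 + Y) = -7 + Y + Y*g²)
-13*(b(D, C(4)) - 9) = -13*((-7 + 3 + 3*(3 + 4)²) - 9) = -13*((-7 + 3 + 3*7²) - 9) = -13*((-7 + 3 + 3*49) - 9) = -13*((-7 + 3 + 147) - 9) = -13*(143 - 9) = -13*134 = -1742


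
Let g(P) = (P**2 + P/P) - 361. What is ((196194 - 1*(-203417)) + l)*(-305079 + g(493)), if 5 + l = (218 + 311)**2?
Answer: -42390698330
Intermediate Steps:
l = 279836 (l = -5 + (218 + 311)**2 = -5 + 529**2 = -5 + 279841 = 279836)
g(P) = -360 + P**2 (g(P) = (P**2 + 1) - 361 = (1 + P**2) - 361 = -360 + P**2)
((196194 - 1*(-203417)) + l)*(-305079 + g(493)) = ((196194 - 1*(-203417)) + 279836)*(-305079 + (-360 + 493**2)) = ((196194 + 203417) + 279836)*(-305079 + (-360 + 243049)) = (399611 + 279836)*(-305079 + 242689) = 679447*(-62390) = -42390698330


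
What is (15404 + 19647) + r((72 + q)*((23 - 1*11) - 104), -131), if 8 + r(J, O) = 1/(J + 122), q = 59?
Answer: 418062989/11930 ≈ 35043.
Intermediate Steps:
r(J, O) = -8 + 1/(122 + J) (r(J, O) = -8 + 1/(J + 122) = -8 + 1/(122 + J))
(15404 + 19647) + r((72 + q)*((23 - 1*11) - 104), -131) = (15404 + 19647) + (-975 - 8*(72 + 59)*((23 - 1*11) - 104))/(122 + (72 + 59)*((23 - 1*11) - 104)) = 35051 + (-975 - 1048*((23 - 11) - 104))/(122 + 131*((23 - 11) - 104)) = 35051 + (-975 - 1048*(12 - 104))/(122 + 131*(12 - 104)) = 35051 + (-975 - 1048*(-92))/(122 + 131*(-92)) = 35051 + (-975 - 8*(-12052))/(122 - 12052) = 35051 + (-975 + 96416)/(-11930) = 35051 - 1/11930*95441 = 35051 - 95441/11930 = 418062989/11930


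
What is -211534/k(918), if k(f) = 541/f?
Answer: -194188212/541 ≈ -3.5894e+5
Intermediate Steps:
-211534/k(918) = -211534/(541/918) = -211534/(541*(1/918)) = -211534/541/918 = -211534*918/541 = -194188212/541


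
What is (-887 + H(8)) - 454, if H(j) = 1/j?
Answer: -10727/8 ≈ -1340.9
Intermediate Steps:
(-887 + H(8)) - 454 = (-887 + 1/8) - 454 = (-887 + ⅛) - 454 = -7095/8 - 454 = -10727/8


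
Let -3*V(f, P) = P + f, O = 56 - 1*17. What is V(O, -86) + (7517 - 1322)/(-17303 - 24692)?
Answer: 391036/25197 ≈ 15.519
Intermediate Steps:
O = 39 (O = 56 - 17 = 39)
V(f, P) = -P/3 - f/3 (V(f, P) = -(P + f)/3 = -P/3 - f/3)
V(O, -86) + (7517 - 1322)/(-17303 - 24692) = (-1/3*(-86) - 1/3*39) + (7517 - 1322)/(-17303 - 24692) = (86/3 - 13) + 6195/(-41995) = 47/3 + 6195*(-1/41995) = 47/3 - 1239/8399 = 391036/25197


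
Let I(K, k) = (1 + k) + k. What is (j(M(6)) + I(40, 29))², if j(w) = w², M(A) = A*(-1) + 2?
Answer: 5625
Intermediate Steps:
I(K, k) = 1 + 2*k
M(A) = 2 - A (M(A) = -A + 2 = 2 - A)
(j(M(6)) + I(40, 29))² = ((2 - 1*6)² + (1 + 2*29))² = ((2 - 6)² + (1 + 58))² = ((-4)² + 59)² = (16 + 59)² = 75² = 5625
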